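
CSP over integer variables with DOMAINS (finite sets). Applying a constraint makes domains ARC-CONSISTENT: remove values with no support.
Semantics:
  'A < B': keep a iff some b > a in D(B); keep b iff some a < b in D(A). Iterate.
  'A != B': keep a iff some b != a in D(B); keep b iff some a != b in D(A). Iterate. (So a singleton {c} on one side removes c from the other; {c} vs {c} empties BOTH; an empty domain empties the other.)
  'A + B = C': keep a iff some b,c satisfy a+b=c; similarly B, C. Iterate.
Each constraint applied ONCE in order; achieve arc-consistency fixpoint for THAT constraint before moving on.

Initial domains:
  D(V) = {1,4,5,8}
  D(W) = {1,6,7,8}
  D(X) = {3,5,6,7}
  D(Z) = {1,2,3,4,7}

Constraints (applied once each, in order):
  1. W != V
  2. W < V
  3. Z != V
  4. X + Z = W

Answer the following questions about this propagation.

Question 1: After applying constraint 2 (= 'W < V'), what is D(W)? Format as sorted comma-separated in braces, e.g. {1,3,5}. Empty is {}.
Answer: {1,6,7}

Derivation:
Constraint 1 (W != V) on D(W)={1,6,7,8} D(V)={1,4,5,8}: no change
Constraint 2 (W < V) on D(W)={1,6,7,8} D(V)={1,4,5,8}: W {1,6,7,8}->{1,6,7}; V {1,4,5,8}->{4,5,8}
So after constraint 2: D(W) = {1,6,7}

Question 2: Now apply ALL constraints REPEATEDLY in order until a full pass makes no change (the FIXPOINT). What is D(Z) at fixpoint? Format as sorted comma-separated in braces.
Answer: {1,2,3,4}

Derivation:
pass 0 (initial): D(Z)={1,2,3,4,7}
pass 1: V {1,4,5,8}->{4,5,8}; W {1,6,7,8}->{6,7}; X {3,5,6,7}->{3,5,6}; Z {1,2,3,4,7}->{1,2,3,4}
pass 2: V {4,5,8}->{8}
pass 3: no change
Fixpoint after 3 passes: D(Z) = {1,2,3,4}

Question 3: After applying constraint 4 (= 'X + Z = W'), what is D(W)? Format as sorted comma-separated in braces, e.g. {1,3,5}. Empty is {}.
Answer: {6,7}

Derivation:
Constraint 1 (W != V) on D(W)={1,6,7,8} D(V)={1,4,5,8}: no change
Constraint 2 (W < V) on D(W)={1,6,7,8} D(V)={1,4,5,8}: W {1,6,7,8}->{1,6,7}; V {1,4,5,8}->{4,5,8}
Constraint 3 (Z != V) on D(Z)={1,2,3,4,7} D(V)={4,5,8}: no change
Constraint 4 (X + Z = W) on D(X)={3,5,6,7} D(Z)={1,2,3,4,7} D(W)={1,6,7}: X {3,5,6,7}->{3,5,6}; Z {1,2,3,4,7}->{1,2,3,4}; W {1,6,7}->{6,7}
So after constraint 4: D(W) = {6,7}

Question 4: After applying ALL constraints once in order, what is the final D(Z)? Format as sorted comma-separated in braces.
Constraint 1 (W != V) on D(W)={1,6,7,8} D(V)={1,4,5,8}: no change
Constraint 2 (W < V) on D(W)={1,6,7,8} D(V)={1,4,5,8}: W {1,6,7,8}->{1,6,7}; V {1,4,5,8}->{4,5,8}
Constraint 3 (Z != V) on D(Z)={1,2,3,4,7} D(V)={4,5,8}: no change
Constraint 4 (X + Z = W) on D(X)={3,5,6,7} D(Z)={1,2,3,4,7} D(W)={1,6,7}: X {3,5,6,7}->{3,5,6}; Z {1,2,3,4,7}->{1,2,3,4}; W {1,6,7}->{6,7}
So after all 4 constraints: D(Z) = {1,2,3,4}

Answer: {1,2,3,4}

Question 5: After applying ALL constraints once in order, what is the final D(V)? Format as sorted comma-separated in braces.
Answer: {4,5,8}

Derivation:
Constraint 1 (W != V) on D(W)={1,6,7,8} D(V)={1,4,5,8}: no change
Constraint 2 (W < V) on D(W)={1,6,7,8} D(V)={1,4,5,8}: W {1,6,7,8}->{1,6,7}; V {1,4,5,8}->{4,5,8}
Constraint 3 (Z != V) on D(Z)={1,2,3,4,7} D(V)={4,5,8}: no change
Constraint 4 (X + Z = W) on D(X)={3,5,6,7} D(Z)={1,2,3,4,7} D(W)={1,6,7}: X {3,5,6,7}->{3,5,6}; Z {1,2,3,4,7}->{1,2,3,4}; W {1,6,7}->{6,7}
So after all 4 constraints: D(V) = {4,5,8}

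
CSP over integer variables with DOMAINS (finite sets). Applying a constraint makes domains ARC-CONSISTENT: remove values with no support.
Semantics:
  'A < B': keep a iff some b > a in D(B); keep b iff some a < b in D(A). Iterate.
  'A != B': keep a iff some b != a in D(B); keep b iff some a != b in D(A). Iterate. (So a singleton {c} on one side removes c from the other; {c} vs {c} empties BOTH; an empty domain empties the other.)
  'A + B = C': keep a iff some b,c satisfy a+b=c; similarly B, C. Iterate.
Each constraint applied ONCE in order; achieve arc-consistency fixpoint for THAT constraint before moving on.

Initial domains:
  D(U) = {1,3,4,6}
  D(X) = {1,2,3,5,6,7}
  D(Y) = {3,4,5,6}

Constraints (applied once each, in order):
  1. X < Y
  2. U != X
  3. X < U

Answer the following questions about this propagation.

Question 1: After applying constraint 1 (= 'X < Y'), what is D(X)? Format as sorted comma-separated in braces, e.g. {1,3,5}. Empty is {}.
Answer: {1,2,3,5}

Derivation:
Constraint 1 (X < Y) on D(X)={1,2,3,5,6,7} D(Y)={3,4,5,6}: X {1,2,3,5,6,7}->{1,2,3,5}
So after constraint 1: D(X) = {1,2,3,5}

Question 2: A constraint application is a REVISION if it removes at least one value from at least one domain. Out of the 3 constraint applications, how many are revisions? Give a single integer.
Answer: 2

Derivation:
Constraint 1 (X < Y) on D(X)={1,2,3,5,6,7} D(Y)={3,4,5,6}: X {1,2,3,5,6,7}->{1,2,3,5} => REVISION
Constraint 2 (U != X) on D(U)={1,3,4,6} D(X)={1,2,3,5}: no change => not a revision
Constraint 3 (X < U) on D(X)={1,2,3,5} D(U)={1,3,4,6}: U {1,3,4,6}->{3,4,6} => REVISION
Total revisions = 2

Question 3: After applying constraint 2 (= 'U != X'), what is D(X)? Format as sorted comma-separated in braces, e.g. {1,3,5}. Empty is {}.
Constraint 1 (X < Y) on D(X)={1,2,3,5,6,7} D(Y)={3,4,5,6}: X {1,2,3,5,6,7}->{1,2,3,5}
Constraint 2 (U != X) on D(U)={1,3,4,6} D(X)={1,2,3,5}: no change
So after constraint 2: D(X) = {1,2,3,5}

Answer: {1,2,3,5}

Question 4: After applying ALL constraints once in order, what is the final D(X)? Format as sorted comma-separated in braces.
Answer: {1,2,3,5}

Derivation:
Constraint 1 (X < Y) on D(X)={1,2,3,5,6,7} D(Y)={3,4,5,6}: X {1,2,3,5,6,7}->{1,2,3,5}
Constraint 2 (U != X) on D(U)={1,3,4,6} D(X)={1,2,3,5}: no change
Constraint 3 (X < U) on D(X)={1,2,3,5} D(U)={1,3,4,6}: U {1,3,4,6}->{3,4,6}
So after all 3 constraints: D(X) = {1,2,3,5}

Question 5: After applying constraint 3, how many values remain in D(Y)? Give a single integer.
Answer: 4

Derivation:
Constraint 1 (X < Y) on D(X)={1,2,3,5,6,7} D(Y)={3,4,5,6}: X {1,2,3,5,6,7}->{1,2,3,5}
Constraint 2 (U != X) on D(U)={1,3,4,6} D(X)={1,2,3,5}: no change
Constraint 3 (X < U) on D(X)={1,2,3,5} D(U)={1,3,4,6}: U {1,3,4,6}->{3,4,6}
So after constraint 3: D(Y)={3,4,5,6}, size = 4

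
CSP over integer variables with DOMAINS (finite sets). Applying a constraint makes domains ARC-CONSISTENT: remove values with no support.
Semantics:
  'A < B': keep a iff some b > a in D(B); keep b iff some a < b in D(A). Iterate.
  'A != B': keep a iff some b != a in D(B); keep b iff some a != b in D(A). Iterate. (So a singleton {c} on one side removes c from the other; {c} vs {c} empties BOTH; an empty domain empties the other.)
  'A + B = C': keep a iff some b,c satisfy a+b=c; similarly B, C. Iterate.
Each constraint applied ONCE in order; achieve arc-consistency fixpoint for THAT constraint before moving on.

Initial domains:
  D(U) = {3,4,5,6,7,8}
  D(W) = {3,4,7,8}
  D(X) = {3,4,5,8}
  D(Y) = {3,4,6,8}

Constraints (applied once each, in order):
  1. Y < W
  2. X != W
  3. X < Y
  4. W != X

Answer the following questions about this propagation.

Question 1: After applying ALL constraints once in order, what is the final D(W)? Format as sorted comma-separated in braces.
Answer: {4,7,8}

Derivation:
Constraint 1 (Y < W) on D(Y)={3,4,6,8} D(W)={3,4,7,8}: Y {3,4,6,8}->{3,4,6}; W {3,4,7,8}->{4,7,8}
Constraint 2 (X != W) on D(X)={3,4,5,8} D(W)={4,7,8}: no change
Constraint 3 (X < Y) on D(X)={3,4,5,8} D(Y)={3,4,6}: X {3,4,5,8}->{3,4,5}; Y {3,4,6}->{4,6}
Constraint 4 (W != X) on D(W)={4,7,8} D(X)={3,4,5}: no change
So after all 4 constraints: D(W) = {4,7,8}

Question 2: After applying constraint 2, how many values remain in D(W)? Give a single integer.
Constraint 1 (Y < W) on D(Y)={3,4,6,8} D(W)={3,4,7,8}: Y {3,4,6,8}->{3,4,6}; W {3,4,7,8}->{4,7,8}
Constraint 2 (X != W) on D(X)={3,4,5,8} D(W)={4,7,8}: no change
So after constraint 2: D(W)={4,7,8}, size = 3

Answer: 3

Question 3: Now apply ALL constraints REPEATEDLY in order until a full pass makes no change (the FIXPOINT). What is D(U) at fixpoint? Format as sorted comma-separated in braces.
pass 0 (initial): D(U)={3,4,5,6,7,8}
pass 1: W {3,4,7,8}->{4,7,8}; X {3,4,5,8}->{3,4,5}; Y {3,4,6,8}->{4,6}
pass 2: W {4,7,8}->{7,8}
pass 3: no change
Fixpoint after 3 passes: D(U) = {3,4,5,6,7,8}

Answer: {3,4,5,6,7,8}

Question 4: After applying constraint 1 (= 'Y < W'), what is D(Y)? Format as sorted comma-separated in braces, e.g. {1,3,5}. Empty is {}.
Constraint 1 (Y < W) on D(Y)={3,4,6,8} D(W)={3,4,7,8}: Y {3,4,6,8}->{3,4,6}; W {3,4,7,8}->{4,7,8}
So after constraint 1: D(Y) = {3,4,6}

Answer: {3,4,6}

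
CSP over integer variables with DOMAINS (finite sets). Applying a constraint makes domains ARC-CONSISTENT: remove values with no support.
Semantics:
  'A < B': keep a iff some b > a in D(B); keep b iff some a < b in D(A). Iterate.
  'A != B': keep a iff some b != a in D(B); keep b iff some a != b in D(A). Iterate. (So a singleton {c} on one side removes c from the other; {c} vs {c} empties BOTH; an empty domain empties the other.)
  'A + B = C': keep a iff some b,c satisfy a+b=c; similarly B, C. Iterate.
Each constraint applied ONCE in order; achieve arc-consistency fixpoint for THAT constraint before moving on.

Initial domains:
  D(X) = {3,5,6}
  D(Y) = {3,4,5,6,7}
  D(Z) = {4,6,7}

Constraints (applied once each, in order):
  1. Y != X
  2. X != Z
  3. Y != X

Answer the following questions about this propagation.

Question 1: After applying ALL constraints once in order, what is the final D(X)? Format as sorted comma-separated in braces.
Constraint 1 (Y != X) on D(Y)={3,4,5,6,7} D(X)={3,5,6}: no change
Constraint 2 (X != Z) on D(X)={3,5,6} D(Z)={4,6,7}: no change
Constraint 3 (Y != X) on D(Y)={3,4,5,6,7} D(X)={3,5,6}: no change
So after all 3 constraints: D(X) = {3,5,6}

Answer: {3,5,6}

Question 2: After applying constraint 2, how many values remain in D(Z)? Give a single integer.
Constraint 1 (Y != X) on D(Y)={3,4,5,6,7} D(X)={3,5,6}: no change
Constraint 2 (X != Z) on D(X)={3,5,6} D(Z)={4,6,7}: no change
So after constraint 2: D(Z)={4,6,7}, size = 3

Answer: 3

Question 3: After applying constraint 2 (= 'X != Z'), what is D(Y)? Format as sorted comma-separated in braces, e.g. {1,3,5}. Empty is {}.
Constraint 1 (Y != X) on D(Y)={3,4,5,6,7} D(X)={3,5,6}: no change
Constraint 2 (X != Z) on D(X)={3,5,6} D(Z)={4,6,7}: no change
So after constraint 2: D(Y) = {3,4,5,6,7}

Answer: {3,4,5,6,7}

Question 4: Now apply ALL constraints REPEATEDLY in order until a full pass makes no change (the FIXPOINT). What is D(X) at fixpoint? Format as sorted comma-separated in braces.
pass 0 (initial): D(X)={3,5,6}
pass 1: no change
Fixpoint after 1 passes: D(X) = {3,5,6}

Answer: {3,5,6}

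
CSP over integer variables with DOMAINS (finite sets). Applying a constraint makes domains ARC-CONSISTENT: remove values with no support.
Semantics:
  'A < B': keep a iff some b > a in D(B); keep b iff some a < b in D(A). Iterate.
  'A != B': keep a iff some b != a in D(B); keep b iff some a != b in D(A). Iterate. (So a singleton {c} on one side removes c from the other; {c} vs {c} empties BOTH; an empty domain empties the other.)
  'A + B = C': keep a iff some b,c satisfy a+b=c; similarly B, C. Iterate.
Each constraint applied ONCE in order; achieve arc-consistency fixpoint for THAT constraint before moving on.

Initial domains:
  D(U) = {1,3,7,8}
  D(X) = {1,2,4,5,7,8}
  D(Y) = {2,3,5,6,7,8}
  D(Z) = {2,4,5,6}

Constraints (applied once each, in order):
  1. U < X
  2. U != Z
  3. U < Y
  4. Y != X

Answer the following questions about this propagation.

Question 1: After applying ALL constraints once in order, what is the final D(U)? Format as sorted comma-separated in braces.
Constraint 1 (U < X) on D(U)={1,3,7,8} D(X)={1,2,4,5,7,8}: U {1,3,7,8}->{1,3,7}; X {1,2,4,5,7,8}->{2,4,5,7,8}
Constraint 2 (U != Z) on D(U)={1,3,7} D(Z)={2,4,5,6}: no change
Constraint 3 (U < Y) on D(U)={1,3,7} D(Y)={2,3,5,6,7,8}: no change
Constraint 4 (Y != X) on D(Y)={2,3,5,6,7,8} D(X)={2,4,5,7,8}: no change
So after all 4 constraints: D(U) = {1,3,7}

Answer: {1,3,7}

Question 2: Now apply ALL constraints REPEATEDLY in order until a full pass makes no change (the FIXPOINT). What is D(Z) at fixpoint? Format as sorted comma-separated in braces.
pass 0 (initial): D(Z)={2,4,5,6}
pass 1: U {1,3,7,8}->{1,3,7}; X {1,2,4,5,7,8}->{2,4,5,7,8}
pass 2: no change
Fixpoint after 2 passes: D(Z) = {2,4,5,6}

Answer: {2,4,5,6}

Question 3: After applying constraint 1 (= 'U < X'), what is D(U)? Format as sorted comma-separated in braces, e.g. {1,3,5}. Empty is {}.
Answer: {1,3,7}

Derivation:
Constraint 1 (U < X) on D(U)={1,3,7,8} D(X)={1,2,4,5,7,8}: U {1,3,7,8}->{1,3,7}; X {1,2,4,5,7,8}->{2,4,5,7,8}
So after constraint 1: D(U) = {1,3,7}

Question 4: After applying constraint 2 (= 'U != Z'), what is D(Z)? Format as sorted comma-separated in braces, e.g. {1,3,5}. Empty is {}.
Answer: {2,4,5,6}

Derivation:
Constraint 1 (U < X) on D(U)={1,3,7,8} D(X)={1,2,4,5,7,8}: U {1,3,7,8}->{1,3,7}; X {1,2,4,5,7,8}->{2,4,5,7,8}
Constraint 2 (U != Z) on D(U)={1,3,7} D(Z)={2,4,5,6}: no change
So after constraint 2: D(Z) = {2,4,5,6}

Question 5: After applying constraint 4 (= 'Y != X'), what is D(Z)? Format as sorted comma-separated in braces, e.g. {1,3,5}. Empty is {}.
Constraint 1 (U < X) on D(U)={1,3,7,8} D(X)={1,2,4,5,7,8}: U {1,3,7,8}->{1,3,7}; X {1,2,4,5,7,8}->{2,4,5,7,8}
Constraint 2 (U != Z) on D(U)={1,3,7} D(Z)={2,4,5,6}: no change
Constraint 3 (U < Y) on D(U)={1,3,7} D(Y)={2,3,5,6,7,8}: no change
Constraint 4 (Y != X) on D(Y)={2,3,5,6,7,8} D(X)={2,4,5,7,8}: no change
So after constraint 4: D(Z) = {2,4,5,6}

Answer: {2,4,5,6}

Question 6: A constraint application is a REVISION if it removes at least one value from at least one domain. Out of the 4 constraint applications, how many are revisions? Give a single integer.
Answer: 1

Derivation:
Constraint 1 (U < X) on D(U)={1,3,7,8} D(X)={1,2,4,5,7,8}: U {1,3,7,8}->{1,3,7}; X {1,2,4,5,7,8}->{2,4,5,7,8} => REVISION
Constraint 2 (U != Z) on D(U)={1,3,7} D(Z)={2,4,5,6}: no change => not a revision
Constraint 3 (U < Y) on D(U)={1,3,7} D(Y)={2,3,5,6,7,8}: no change => not a revision
Constraint 4 (Y != X) on D(Y)={2,3,5,6,7,8} D(X)={2,4,5,7,8}: no change => not a revision
Total revisions = 1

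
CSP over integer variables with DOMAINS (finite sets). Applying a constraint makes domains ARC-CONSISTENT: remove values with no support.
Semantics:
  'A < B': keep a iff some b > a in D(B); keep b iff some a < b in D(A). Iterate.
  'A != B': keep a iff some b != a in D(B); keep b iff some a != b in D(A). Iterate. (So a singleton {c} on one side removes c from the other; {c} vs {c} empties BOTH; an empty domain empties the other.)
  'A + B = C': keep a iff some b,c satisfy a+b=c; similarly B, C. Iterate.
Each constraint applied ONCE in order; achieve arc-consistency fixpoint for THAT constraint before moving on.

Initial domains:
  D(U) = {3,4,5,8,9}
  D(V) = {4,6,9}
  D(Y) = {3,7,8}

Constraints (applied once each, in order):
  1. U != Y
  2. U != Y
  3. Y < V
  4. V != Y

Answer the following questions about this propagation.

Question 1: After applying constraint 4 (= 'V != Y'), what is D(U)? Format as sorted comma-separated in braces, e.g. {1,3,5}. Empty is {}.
Constraint 1 (U != Y) on D(U)={3,4,5,8,9} D(Y)={3,7,8}: no change
Constraint 2 (U != Y) on D(U)={3,4,5,8,9} D(Y)={3,7,8}: no change
Constraint 3 (Y < V) on D(Y)={3,7,8} D(V)={4,6,9}: no change
Constraint 4 (V != Y) on D(V)={4,6,9} D(Y)={3,7,8}: no change
So after constraint 4: D(U) = {3,4,5,8,9}

Answer: {3,4,5,8,9}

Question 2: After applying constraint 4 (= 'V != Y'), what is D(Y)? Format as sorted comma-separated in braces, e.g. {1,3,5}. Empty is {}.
Answer: {3,7,8}

Derivation:
Constraint 1 (U != Y) on D(U)={3,4,5,8,9} D(Y)={3,7,8}: no change
Constraint 2 (U != Y) on D(U)={3,4,5,8,9} D(Y)={3,7,8}: no change
Constraint 3 (Y < V) on D(Y)={3,7,8} D(V)={4,6,9}: no change
Constraint 4 (V != Y) on D(V)={4,6,9} D(Y)={3,7,8}: no change
So after constraint 4: D(Y) = {3,7,8}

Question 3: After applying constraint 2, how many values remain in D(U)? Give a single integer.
Constraint 1 (U != Y) on D(U)={3,4,5,8,9} D(Y)={3,7,8}: no change
Constraint 2 (U != Y) on D(U)={3,4,5,8,9} D(Y)={3,7,8}: no change
So after constraint 2: D(U)={3,4,5,8,9}, size = 5

Answer: 5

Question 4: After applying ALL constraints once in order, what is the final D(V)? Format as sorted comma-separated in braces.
Answer: {4,6,9}

Derivation:
Constraint 1 (U != Y) on D(U)={3,4,5,8,9} D(Y)={3,7,8}: no change
Constraint 2 (U != Y) on D(U)={3,4,5,8,9} D(Y)={3,7,8}: no change
Constraint 3 (Y < V) on D(Y)={3,7,8} D(V)={4,6,9}: no change
Constraint 4 (V != Y) on D(V)={4,6,9} D(Y)={3,7,8}: no change
So after all 4 constraints: D(V) = {4,6,9}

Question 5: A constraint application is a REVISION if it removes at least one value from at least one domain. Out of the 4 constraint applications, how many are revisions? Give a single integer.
Constraint 1 (U != Y) on D(U)={3,4,5,8,9} D(Y)={3,7,8}: no change => not a revision
Constraint 2 (U != Y) on D(U)={3,4,5,8,9} D(Y)={3,7,8}: no change => not a revision
Constraint 3 (Y < V) on D(Y)={3,7,8} D(V)={4,6,9}: no change => not a revision
Constraint 4 (V != Y) on D(V)={4,6,9} D(Y)={3,7,8}: no change => not a revision
Total revisions = 0

Answer: 0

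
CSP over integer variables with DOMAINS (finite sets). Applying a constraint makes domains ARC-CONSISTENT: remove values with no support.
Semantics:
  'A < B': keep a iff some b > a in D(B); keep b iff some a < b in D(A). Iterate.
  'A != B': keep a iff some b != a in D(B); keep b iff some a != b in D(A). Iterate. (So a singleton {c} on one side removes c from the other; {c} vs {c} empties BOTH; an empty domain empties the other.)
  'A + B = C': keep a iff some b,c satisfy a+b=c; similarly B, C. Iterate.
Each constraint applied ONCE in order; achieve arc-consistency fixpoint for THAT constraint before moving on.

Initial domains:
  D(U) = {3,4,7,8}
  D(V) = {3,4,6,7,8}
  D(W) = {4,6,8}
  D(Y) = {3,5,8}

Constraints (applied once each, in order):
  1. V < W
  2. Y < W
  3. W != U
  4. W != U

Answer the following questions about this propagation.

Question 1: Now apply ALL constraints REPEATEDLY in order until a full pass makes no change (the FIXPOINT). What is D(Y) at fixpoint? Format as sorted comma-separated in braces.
Answer: {3,5}

Derivation:
pass 0 (initial): D(Y)={3,5,8}
pass 1: V {3,4,6,7,8}->{3,4,6,7}; Y {3,5,8}->{3,5}
pass 2: no change
Fixpoint after 2 passes: D(Y) = {3,5}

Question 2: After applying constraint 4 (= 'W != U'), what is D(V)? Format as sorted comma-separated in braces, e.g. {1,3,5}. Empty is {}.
Answer: {3,4,6,7}

Derivation:
Constraint 1 (V < W) on D(V)={3,4,6,7,8} D(W)={4,6,8}: V {3,4,6,7,8}->{3,4,6,7}
Constraint 2 (Y < W) on D(Y)={3,5,8} D(W)={4,6,8}: Y {3,5,8}->{3,5}
Constraint 3 (W != U) on D(W)={4,6,8} D(U)={3,4,7,8}: no change
Constraint 4 (W != U) on D(W)={4,6,8} D(U)={3,4,7,8}: no change
So after constraint 4: D(V) = {3,4,6,7}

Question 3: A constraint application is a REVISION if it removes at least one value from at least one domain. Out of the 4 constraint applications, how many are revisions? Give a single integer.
Answer: 2

Derivation:
Constraint 1 (V < W) on D(V)={3,4,6,7,8} D(W)={4,6,8}: V {3,4,6,7,8}->{3,4,6,7} => REVISION
Constraint 2 (Y < W) on D(Y)={3,5,8} D(W)={4,6,8}: Y {3,5,8}->{3,5} => REVISION
Constraint 3 (W != U) on D(W)={4,6,8} D(U)={3,4,7,8}: no change => not a revision
Constraint 4 (W != U) on D(W)={4,6,8} D(U)={3,4,7,8}: no change => not a revision
Total revisions = 2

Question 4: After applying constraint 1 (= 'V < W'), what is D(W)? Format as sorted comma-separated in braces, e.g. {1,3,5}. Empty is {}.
Answer: {4,6,8}

Derivation:
Constraint 1 (V < W) on D(V)={3,4,6,7,8} D(W)={4,6,8}: V {3,4,6,7,8}->{3,4,6,7}
So after constraint 1: D(W) = {4,6,8}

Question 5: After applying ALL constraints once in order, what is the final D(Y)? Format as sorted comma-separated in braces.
Answer: {3,5}

Derivation:
Constraint 1 (V < W) on D(V)={3,4,6,7,8} D(W)={4,6,8}: V {3,4,6,7,8}->{3,4,6,7}
Constraint 2 (Y < W) on D(Y)={3,5,8} D(W)={4,6,8}: Y {3,5,8}->{3,5}
Constraint 3 (W != U) on D(W)={4,6,8} D(U)={3,4,7,8}: no change
Constraint 4 (W != U) on D(W)={4,6,8} D(U)={3,4,7,8}: no change
So after all 4 constraints: D(Y) = {3,5}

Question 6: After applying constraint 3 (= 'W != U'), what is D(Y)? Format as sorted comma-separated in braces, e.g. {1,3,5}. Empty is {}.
Answer: {3,5}

Derivation:
Constraint 1 (V < W) on D(V)={3,4,6,7,8} D(W)={4,6,8}: V {3,4,6,7,8}->{3,4,6,7}
Constraint 2 (Y < W) on D(Y)={3,5,8} D(W)={4,6,8}: Y {3,5,8}->{3,5}
Constraint 3 (W != U) on D(W)={4,6,8} D(U)={3,4,7,8}: no change
So after constraint 3: D(Y) = {3,5}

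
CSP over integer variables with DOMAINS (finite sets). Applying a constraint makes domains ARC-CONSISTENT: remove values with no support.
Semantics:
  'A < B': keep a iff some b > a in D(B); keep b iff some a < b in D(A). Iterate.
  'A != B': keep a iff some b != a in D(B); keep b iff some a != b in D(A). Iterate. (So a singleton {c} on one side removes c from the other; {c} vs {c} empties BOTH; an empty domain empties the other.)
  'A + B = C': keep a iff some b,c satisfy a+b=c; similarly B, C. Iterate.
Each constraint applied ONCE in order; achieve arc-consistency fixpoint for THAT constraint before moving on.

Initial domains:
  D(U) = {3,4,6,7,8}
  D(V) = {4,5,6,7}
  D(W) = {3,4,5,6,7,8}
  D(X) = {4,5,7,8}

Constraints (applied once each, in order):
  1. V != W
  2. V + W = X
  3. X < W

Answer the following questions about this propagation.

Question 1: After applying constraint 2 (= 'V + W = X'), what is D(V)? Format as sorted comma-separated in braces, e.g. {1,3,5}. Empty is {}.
Constraint 1 (V != W) on D(V)={4,5,6,7} D(W)={3,4,5,6,7,8}: no change
Constraint 2 (V + W = X) on D(V)={4,5,6,7} D(W)={3,4,5,6,7,8} D(X)={4,5,7,8}: V {4,5,6,7}->{4,5}; W {3,4,5,6,7,8}->{3,4}; X {4,5,7,8}->{7,8}
So after constraint 2: D(V) = {4,5}

Answer: {4,5}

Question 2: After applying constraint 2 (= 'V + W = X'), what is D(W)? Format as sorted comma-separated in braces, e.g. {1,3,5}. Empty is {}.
Constraint 1 (V != W) on D(V)={4,5,6,7} D(W)={3,4,5,6,7,8}: no change
Constraint 2 (V + W = X) on D(V)={4,5,6,7} D(W)={3,4,5,6,7,8} D(X)={4,5,7,8}: V {4,5,6,7}->{4,5}; W {3,4,5,6,7,8}->{3,4}; X {4,5,7,8}->{7,8}
So after constraint 2: D(W) = {3,4}

Answer: {3,4}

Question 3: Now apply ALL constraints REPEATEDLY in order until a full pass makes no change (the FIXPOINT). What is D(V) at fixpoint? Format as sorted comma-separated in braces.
Answer: {}

Derivation:
pass 0 (initial): D(V)={4,5,6,7}
pass 1: V {4,5,6,7}->{4,5}; W {3,4,5,6,7,8}->{}; X {4,5,7,8}->{}
pass 2: V {4,5}->{}
pass 3: no change
Fixpoint after 3 passes: D(V) = {}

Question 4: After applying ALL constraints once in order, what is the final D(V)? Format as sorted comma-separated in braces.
Constraint 1 (V != W) on D(V)={4,5,6,7} D(W)={3,4,5,6,7,8}: no change
Constraint 2 (V + W = X) on D(V)={4,5,6,7} D(W)={3,4,5,6,7,8} D(X)={4,5,7,8}: V {4,5,6,7}->{4,5}; W {3,4,5,6,7,8}->{3,4}; X {4,5,7,8}->{7,8}
Constraint 3 (X < W) on D(X)={7,8} D(W)={3,4}: X {7,8}->{}; W {3,4}->{}
So after all 3 constraints: D(V) = {4,5}

Answer: {4,5}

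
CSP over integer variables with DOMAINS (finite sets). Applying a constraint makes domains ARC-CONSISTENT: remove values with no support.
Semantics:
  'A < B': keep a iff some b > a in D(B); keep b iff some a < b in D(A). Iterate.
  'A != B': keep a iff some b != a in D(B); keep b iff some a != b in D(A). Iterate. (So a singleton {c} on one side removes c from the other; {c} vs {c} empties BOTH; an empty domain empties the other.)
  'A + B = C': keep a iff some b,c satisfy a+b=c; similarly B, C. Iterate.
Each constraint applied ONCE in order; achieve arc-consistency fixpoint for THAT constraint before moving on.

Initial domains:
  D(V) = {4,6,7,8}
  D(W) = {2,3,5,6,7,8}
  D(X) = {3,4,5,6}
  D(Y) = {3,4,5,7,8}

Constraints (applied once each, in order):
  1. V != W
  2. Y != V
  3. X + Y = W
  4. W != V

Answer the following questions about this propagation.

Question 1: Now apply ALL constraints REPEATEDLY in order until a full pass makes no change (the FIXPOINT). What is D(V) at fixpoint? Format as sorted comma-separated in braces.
Answer: {4,6,7,8}

Derivation:
pass 0 (initial): D(V)={4,6,7,8}
pass 1: W {2,3,5,6,7,8}->{6,7,8}; X {3,4,5,6}->{3,4,5}; Y {3,4,5,7,8}->{3,4,5}
pass 2: no change
Fixpoint after 2 passes: D(V) = {4,6,7,8}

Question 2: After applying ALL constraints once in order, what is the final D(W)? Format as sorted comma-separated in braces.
Answer: {6,7,8}

Derivation:
Constraint 1 (V != W) on D(V)={4,6,7,8} D(W)={2,3,5,6,7,8}: no change
Constraint 2 (Y != V) on D(Y)={3,4,5,7,8} D(V)={4,6,7,8}: no change
Constraint 3 (X + Y = W) on D(X)={3,4,5,6} D(Y)={3,4,5,7,8} D(W)={2,3,5,6,7,8}: X {3,4,5,6}->{3,4,5}; Y {3,4,5,7,8}->{3,4,5}; W {2,3,5,6,7,8}->{6,7,8}
Constraint 4 (W != V) on D(W)={6,7,8} D(V)={4,6,7,8}: no change
So after all 4 constraints: D(W) = {6,7,8}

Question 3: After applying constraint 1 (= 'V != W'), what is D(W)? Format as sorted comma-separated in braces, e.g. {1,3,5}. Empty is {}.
Constraint 1 (V != W) on D(V)={4,6,7,8} D(W)={2,3,5,6,7,8}: no change
So after constraint 1: D(W) = {2,3,5,6,7,8}

Answer: {2,3,5,6,7,8}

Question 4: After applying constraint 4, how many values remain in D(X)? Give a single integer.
Answer: 3

Derivation:
Constraint 1 (V != W) on D(V)={4,6,7,8} D(W)={2,3,5,6,7,8}: no change
Constraint 2 (Y != V) on D(Y)={3,4,5,7,8} D(V)={4,6,7,8}: no change
Constraint 3 (X + Y = W) on D(X)={3,4,5,6} D(Y)={3,4,5,7,8} D(W)={2,3,5,6,7,8}: X {3,4,5,6}->{3,4,5}; Y {3,4,5,7,8}->{3,4,5}; W {2,3,5,6,7,8}->{6,7,8}
Constraint 4 (W != V) on D(W)={6,7,8} D(V)={4,6,7,8}: no change
So after constraint 4: D(X)={3,4,5}, size = 3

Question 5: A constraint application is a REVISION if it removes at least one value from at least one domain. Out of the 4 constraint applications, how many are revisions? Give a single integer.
Answer: 1

Derivation:
Constraint 1 (V != W) on D(V)={4,6,7,8} D(W)={2,3,5,6,7,8}: no change => not a revision
Constraint 2 (Y != V) on D(Y)={3,4,5,7,8} D(V)={4,6,7,8}: no change => not a revision
Constraint 3 (X + Y = W) on D(X)={3,4,5,6} D(Y)={3,4,5,7,8} D(W)={2,3,5,6,7,8}: X {3,4,5,6}->{3,4,5}; Y {3,4,5,7,8}->{3,4,5}; W {2,3,5,6,7,8}->{6,7,8} => REVISION
Constraint 4 (W != V) on D(W)={6,7,8} D(V)={4,6,7,8}: no change => not a revision
Total revisions = 1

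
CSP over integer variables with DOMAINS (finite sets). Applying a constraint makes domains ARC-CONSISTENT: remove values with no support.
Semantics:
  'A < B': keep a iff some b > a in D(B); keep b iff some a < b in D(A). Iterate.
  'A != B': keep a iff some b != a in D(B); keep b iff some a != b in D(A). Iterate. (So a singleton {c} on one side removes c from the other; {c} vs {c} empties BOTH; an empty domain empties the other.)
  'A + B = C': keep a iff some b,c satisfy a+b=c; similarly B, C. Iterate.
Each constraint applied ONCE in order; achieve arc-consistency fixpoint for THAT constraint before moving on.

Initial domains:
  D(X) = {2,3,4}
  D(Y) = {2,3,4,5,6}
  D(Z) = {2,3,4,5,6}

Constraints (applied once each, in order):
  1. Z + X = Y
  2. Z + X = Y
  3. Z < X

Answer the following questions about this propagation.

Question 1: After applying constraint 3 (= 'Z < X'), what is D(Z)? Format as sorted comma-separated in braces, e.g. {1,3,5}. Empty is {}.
Constraint 1 (Z + X = Y) on D(Z)={2,3,4,5,6} D(X)={2,3,4} D(Y)={2,3,4,5,6}: Z {2,3,4,5,6}->{2,3,4}; Y {2,3,4,5,6}->{4,5,6}
Constraint 2 (Z + X = Y) on D(Z)={2,3,4} D(X)={2,3,4} D(Y)={4,5,6}: no change
Constraint 3 (Z < X) on D(Z)={2,3,4} D(X)={2,3,4}: Z {2,3,4}->{2,3}; X {2,3,4}->{3,4}
So after constraint 3: D(Z) = {2,3}

Answer: {2,3}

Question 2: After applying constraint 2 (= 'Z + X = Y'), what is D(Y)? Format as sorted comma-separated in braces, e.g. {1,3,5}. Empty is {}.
Constraint 1 (Z + X = Y) on D(Z)={2,3,4,5,6} D(X)={2,3,4} D(Y)={2,3,4,5,6}: Z {2,3,4,5,6}->{2,3,4}; Y {2,3,4,5,6}->{4,5,6}
Constraint 2 (Z + X = Y) on D(Z)={2,3,4} D(X)={2,3,4} D(Y)={4,5,6}: no change
So after constraint 2: D(Y) = {4,5,6}

Answer: {4,5,6}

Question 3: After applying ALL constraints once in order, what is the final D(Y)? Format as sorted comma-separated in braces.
Constraint 1 (Z + X = Y) on D(Z)={2,3,4,5,6} D(X)={2,3,4} D(Y)={2,3,4,5,6}: Z {2,3,4,5,6}->{2,3,4}; Y {2,3,4,5,6}->{4,5,6}
Constraint 2 (Z + X = Y) on D(Z)={2,3,4} D(X)={2,3,4} D(Y)={4,5,6}: no change
Constraint 3 (Z < X) on D(Z)={2,3,4} D(X)={2,3,4}: Z {2,3,4}->{2,3}; X {2,3,4}->{3,4}
So after all 3 constraints: D(Y) = {4,5,6}

Answer: {4,5,6}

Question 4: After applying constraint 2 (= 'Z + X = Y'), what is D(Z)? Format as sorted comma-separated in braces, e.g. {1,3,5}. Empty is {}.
Constraint 1 (Z + X = Y) on D(Z)={2,3,4,5,6} D(X)={2,3,4} D(Y)={2,3,4,5,6}: Z {2,3,4,5,6}->{2,3,4}; Y {2,3,4,5,6}->{4,5,6}
Constraint 2 (Z + X = Y) on D(Z)={2,3,4} D(X)={2,3,4} D(Y)={4,5,6}: no change
So after constraint 2: D(Z) = {2,3,4}

Answer: {2,3,4}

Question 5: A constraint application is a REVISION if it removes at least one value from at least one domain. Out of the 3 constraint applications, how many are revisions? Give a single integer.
Answer: 2

Derivation:
Constraint 1 (Z + X = Y) on D(Z)={2,3,4,5,6} D(X)={2,3,4} D(Y)={2,3,4,5,6}: Z {2,3,4,5,6}->{2,3,4}; Y {2,3,4,5,6}->{4,5,6} => REVISION
Constraint 2 (Z + X = Y) on D(Z)={2,3,4} D(X)={2,3,4} D(Y)={4,5,6}: no change => not a revision
Constraint 3 (Z < X) on D(Z)={2,3,4} D(X)={2,3,4}: Z {2,3,4}->{2,3}; X {2,3,4}->{3,4} => REVISION
Total revisions = 2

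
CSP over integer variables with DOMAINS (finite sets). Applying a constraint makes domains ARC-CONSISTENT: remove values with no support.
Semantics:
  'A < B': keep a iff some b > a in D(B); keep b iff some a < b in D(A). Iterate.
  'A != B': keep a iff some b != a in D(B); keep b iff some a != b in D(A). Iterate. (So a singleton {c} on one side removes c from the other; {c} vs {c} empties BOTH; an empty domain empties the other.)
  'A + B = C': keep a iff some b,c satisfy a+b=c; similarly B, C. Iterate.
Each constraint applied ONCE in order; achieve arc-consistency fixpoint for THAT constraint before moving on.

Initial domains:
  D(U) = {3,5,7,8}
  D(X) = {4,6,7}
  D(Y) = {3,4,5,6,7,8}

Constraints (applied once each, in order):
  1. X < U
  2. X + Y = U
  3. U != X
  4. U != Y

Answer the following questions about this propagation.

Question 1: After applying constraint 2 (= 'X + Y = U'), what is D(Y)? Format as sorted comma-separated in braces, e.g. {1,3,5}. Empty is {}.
Answer: {3,4}

Derivation:
Constraint 1 (X < U) on D(X)={4,6,7} D(U)={3,5,7,8}: U {3,5,7,8}->{5,7,8}
Constraint 2 (X + Y = U) on D(X)={4,6,7} D(Y)={3,4,5,6,7,8} D(U)={5,7,8}: X {4,6,7}->{4}; Y {3,4,5,6,7,8}->{3,4}; U {5,7,8}->{7,8}
So after constraint 2: D(Y) = {3,4}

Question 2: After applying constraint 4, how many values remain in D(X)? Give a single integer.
Constraint 1 (X < U) on D(X)={4,6,7} D(U)={3,5,7,8}: U {3,5,7,8}->{5,7,8}
Constraint 2 (X + Y = U) on D(X)={4,6,7} D(Y)={3,4,5,6,7,8} D(U)={5,7,8}: X {4,6,7}->{4}; Y {3,4,5,6,7,8}->{3,4}; U {5,7,8}->{7,8}
Constraint 3 (U != X) on D(U)={7,8} D(X)={4}: no change
Constraint 4 (U != Y) on D(U)={7,8} D(Y)={3,4}: no change
So after constraint 4: D(X)={4}, size = 1

Answer: 1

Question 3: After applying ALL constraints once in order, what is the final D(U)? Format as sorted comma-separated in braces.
Constraint 1 (X < U) on D(X)={4,6,7} D(U)={3,5,7,8}: U {3,5,7,8}->{5,7,8}
Constraint 2 (X + Y = U) on D(X)={4,6,7} D(Y)={3,4,5,6,7,8} D(U)={5,7,8}: X {4,6,7}->{4}; Y {3,4,5,6,7,8}->{3,4}; U {5,7,8}->{7,8}
Constraint 3 (U != X) on D(U)={7,8} D(X)={4}: no change
Constraint 4 (U != Y) on D(U)={7,8} D(Y)={3,4}: no change
So after all 4 constraints: D(U) = {7,8}

Answer: {7,8}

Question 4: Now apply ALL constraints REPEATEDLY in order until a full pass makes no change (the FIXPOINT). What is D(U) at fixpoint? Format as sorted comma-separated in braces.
Answer: {7,8}

Derivation:
pass 0 (initial): D(U)={3,5,7,8}
pass 1: U {3,5,7,8}->{7,8}; X {4,6,7}->{4}; Y {3,4,5,6,7,8}->{3,4}
pass 2: no change
Fixpoint after 2 passes: D(U) = {7,8}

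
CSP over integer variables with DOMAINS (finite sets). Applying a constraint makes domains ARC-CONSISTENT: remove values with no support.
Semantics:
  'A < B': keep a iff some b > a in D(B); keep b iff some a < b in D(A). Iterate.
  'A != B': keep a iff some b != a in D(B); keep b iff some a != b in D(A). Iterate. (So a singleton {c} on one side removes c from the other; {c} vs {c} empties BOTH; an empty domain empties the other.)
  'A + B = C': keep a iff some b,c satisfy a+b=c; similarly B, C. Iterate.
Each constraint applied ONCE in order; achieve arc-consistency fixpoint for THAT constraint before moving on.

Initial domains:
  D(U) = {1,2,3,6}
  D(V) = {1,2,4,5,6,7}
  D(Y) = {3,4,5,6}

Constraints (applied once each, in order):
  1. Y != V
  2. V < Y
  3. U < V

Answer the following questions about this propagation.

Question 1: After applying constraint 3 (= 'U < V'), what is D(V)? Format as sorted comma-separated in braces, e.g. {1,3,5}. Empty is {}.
Answer: {2,4,5}

Derivation:
Constraint 1 (Y != V) on D(Y)={3,4,5,6} D(V)={1,2,4,5,6,7}: no change
Constraint 2 (V < Y) on D(V)={1,2,4,5,6,7} D(Y)={3,4,5,6}: V {1,2,4,5,6,7}->{1,2,4,5}
Constraint 3 (U < V) on D(U)={1,2,3,6} D(V)={1,2,4,5}: U {1,2,3,6}->{1,2,3}; V {1,2,4,5}->{2,4,5}
So after constraint 3: D(V) = {2,4,5}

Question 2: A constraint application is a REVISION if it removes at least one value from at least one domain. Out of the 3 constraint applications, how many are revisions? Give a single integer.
Constraint 1 (Y != V) on D(Y)={3,4,5,6} D(V)={1,2,4,5,6,7}: no change => not a revision
Constraint 2 (V < Y) on D(V)={1,2,4,5,6,7} D(Y)={3,4,5,6}: V {1,2,4,5,6,7}->{1,2,4,5} => REVISION
Constraint 3 (U < V) on D(U)={1,2,3,6} D(V)={1,2,4,5}: U {1,2,3,6}->{1,2,3}; V {1,2,4,5}->{2,4,5} => REVISION
Total revisions = 2

Answer: 2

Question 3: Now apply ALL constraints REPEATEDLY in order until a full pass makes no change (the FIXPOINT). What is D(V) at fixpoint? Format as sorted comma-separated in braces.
pass 0 (initial): D(V)={1,2,4,5,6,7}
pass 1: U {1,2,3,6}->{1,2,3}; V {1,2,4,5,6,7}->{2,4,5}
pass 2: no change
Fixpoint after 2 passes: D(V) = {2,4,5}

Answer: {2,4,5}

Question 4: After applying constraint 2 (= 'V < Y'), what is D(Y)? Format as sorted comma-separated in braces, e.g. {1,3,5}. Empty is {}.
Answer: {3,4,5,6}

Derivation:
Constraint 1 (Y != V) on D(Y)={3,4,5,6} D(V)={1,2,4,5,6,7}: no change
Constraint 2 (V < Y) on D(V)={1,2,4,5,6,7} D(Y)={3,4,5,6}: V {1,2,4,5,6,7}->{1,2,4,5}
So after constraint 2: D(Y) = {3,4,5,6}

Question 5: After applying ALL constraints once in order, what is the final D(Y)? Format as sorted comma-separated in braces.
Answer: {3,4,5,6}

Derivation:
Constraint 1 (Y != V) on D(Y)={3,4,5,6} D(V)={1,2,4,5,6,7}: no change
Constraint 2 (V < Y) on D(V)={1,2,4,5,6,7} D(Y)={3,4,5,6}: V {1,2,4,5,6,7}->{1,2,4,5}
Constraint 3 (U < V) on D(U)={1,2,3,6} D(V)={1,2,4,5}: U {1,2,3,6}->{1,2,3}; V {1,2,4,5}->{2,4,5}
So after all 3 constraints: D(Y) = {3,4,5,6}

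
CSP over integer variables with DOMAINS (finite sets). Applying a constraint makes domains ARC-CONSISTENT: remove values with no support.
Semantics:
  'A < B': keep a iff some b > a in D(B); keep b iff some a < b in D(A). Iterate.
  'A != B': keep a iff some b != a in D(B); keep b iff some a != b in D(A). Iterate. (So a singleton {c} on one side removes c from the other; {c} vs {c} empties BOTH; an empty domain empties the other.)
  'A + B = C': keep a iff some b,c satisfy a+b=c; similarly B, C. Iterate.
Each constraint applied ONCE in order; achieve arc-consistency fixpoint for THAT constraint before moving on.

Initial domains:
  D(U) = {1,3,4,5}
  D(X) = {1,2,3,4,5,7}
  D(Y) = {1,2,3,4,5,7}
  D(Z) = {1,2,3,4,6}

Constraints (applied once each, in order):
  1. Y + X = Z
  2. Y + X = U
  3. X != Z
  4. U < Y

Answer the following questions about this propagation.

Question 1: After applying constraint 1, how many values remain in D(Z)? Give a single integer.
Answer: 4

Derivation:
Constraint 1 (Y + X = Z) on D(Y)={1,2,3,4,5,7} D(X)={1,2,3,4,5,7} D(Z)={1,2,3,4,6}: Y {1,2,3,4,5,7}->{1,2,3,4,5}; X {1,2,3,4,5,7}->{1,2,3,4,5}; Z {1,2,3,4,6}->{2,3,4,6}
So after constraint 1: D(Z)={2,3,4,6}, size = 4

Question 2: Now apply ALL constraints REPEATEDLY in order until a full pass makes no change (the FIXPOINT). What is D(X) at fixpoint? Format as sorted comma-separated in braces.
pass 0 (initial): D(X)={1,2,3,4,5,7}
pass 1: U {1,3,4,5}->{3}; X {1,2,3,4,5,7}->{1,2,3,4}; Y {1,2,3,4,5,7}->{4}; Z {1,2,3,4,6}->{2,3,4,6}
pass 2: U {3}->{}; X {1,2,3,4}->{}; Y {4}->{}; Z {2,3,4,6}->{}
pass 3: no change
Fixpoint after 3 passes: D(X) = {}

Answer: {}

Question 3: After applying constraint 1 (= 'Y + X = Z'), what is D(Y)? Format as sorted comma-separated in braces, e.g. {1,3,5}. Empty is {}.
Constraint 1 (Y + X = Z) on D(Y)={1,2,3,4,5,7} D(X)={1,2,3,4,5,7} D(Z)={1,2,3,4,6}: Y {1,2,3,4,5,7}->{1,2,3,4,5}; X {1,2,3,4,5,7}->{1,2,3,4,5}; Z {1,2,3,4,6}->{2,3,4,6}
So after constraint 1: D(Y) = {1,2,3,4,5}

Answer: {1,2,3,4,5}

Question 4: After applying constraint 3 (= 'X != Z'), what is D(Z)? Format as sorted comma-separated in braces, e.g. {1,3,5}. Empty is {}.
Constraint 1 (Y + X = Z) on D(Y)={1,2,3,4,5,7} D(X)={1,2,3,4,5,7} D(Z)={1,2,3,4,6}: Y {1,2,3,4,5,7}->{1,2,3,4,5}; X {1,2,3,4,5,7}->{1,2,3,4,5}; Z {1,2,3,4,6}->{2,3,4,6}
Constraint 2 (Y + X = U) on D(Y)={1,2,3,4,5} D(X)={1,2,3,4,5} D(U)={1,3,4,5}: Y {1,2,3,4,5}->{1,2,3,4}; X {1,2,3,4,5}->{1,2,3,4}; U {1,3,4,5}->{3,4,5}
Constraint 3 (X != Z) on D(X)={1,2,3,4} D(Z)={2,3,4,6}: no change
So after constraint 3: D(Z) = {2,3,4,6}

Answer: {2,3,4,6}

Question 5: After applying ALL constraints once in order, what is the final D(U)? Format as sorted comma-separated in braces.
Constraint 1 (Y + X = Z) on D(Y)={1,2,3,4,5,7} D(X)={1,2,3,4,5,7} D(Z)={1,2,3,4,6}: Y {1,2,3,4,5,7}->{1,2,3,4,5}; X {1,2,3,4,5,7}->{1,2,3,4,5}; Z {1,2,3,4,6}->{2,3,4,6}
Constraint 2 (Y + X = U) on D(Y)={1,2,3,4,5} D(X)={1,2,3,4,5} D(U)={1,3,4,5}: Y {1,2,3,4,5}->{1,2,3,4}; X {1,2,3,4,5}->{1,2,3,4}; U {1,3,4,5}->{3,4,5}
Constraint 3 (X != Z) on D(X)={1,2,3,4} D(Z)={2,3,4,6}: no change
Constraint 4 (U < Y) on D(U)={3,4,5} D(Y)={1,2,3,4}: U {3,4,5}->{3}; Y {1,2,3,4}->{4}
So after all 4 constraints: D(U) = {3}

Answer: {3}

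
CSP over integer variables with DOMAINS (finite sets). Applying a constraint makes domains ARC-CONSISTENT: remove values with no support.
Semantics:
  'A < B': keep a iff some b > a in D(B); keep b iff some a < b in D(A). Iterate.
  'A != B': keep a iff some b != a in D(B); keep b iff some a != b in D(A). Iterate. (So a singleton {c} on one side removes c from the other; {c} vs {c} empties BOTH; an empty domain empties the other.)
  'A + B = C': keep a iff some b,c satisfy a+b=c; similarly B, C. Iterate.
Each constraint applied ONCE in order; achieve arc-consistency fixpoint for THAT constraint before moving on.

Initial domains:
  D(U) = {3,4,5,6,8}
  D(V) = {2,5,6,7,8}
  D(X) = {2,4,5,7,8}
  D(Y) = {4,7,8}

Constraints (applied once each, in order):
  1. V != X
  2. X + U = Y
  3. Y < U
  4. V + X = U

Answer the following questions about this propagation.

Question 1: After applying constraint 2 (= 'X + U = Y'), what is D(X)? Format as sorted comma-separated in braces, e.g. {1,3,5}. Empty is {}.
Constraint 1 (V != X) on D(V)={2,5,6,7,8} D(X)={2,4,5,7,8}: no change
Constraint 2 (X + U = Y) on D(X)={2,4,5,7,8} D(U)={3,4,5,6,8} D(Y)={4,7,8}: X {2,4,5,7,8}->{2,4,5}; U {3,4,5,6,8}->{3,4,5,6}; Y {4,7,8}->{7,8}
So after constraint 2: D(X) = {2,4,5}

Answer: {2,4,5}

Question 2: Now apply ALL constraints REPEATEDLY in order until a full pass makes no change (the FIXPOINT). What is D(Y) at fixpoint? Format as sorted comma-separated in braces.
pass 0 (initial): D(Y)={4,7,8}
pass 1: U {3,4,5,6,8}->{}; V {2,5,6,7,8}->{}; X {2,4,5,7,8}->{}; Y {4,7,8}->{}
pass 2: no change
Fixpoint after 2 passes: D(Y) = {}

Answer: {}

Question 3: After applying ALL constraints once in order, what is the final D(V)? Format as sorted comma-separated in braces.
Constraint 1 (V != X) on D(V)={2,5,6,7,8} D(X)={2,4,5,7,8}: no change
Constraint 2 (X + U = Y) on D(X)={2,4,5,7,8} D(U)={3,4,5,6,8} D(Y)={4,7,8}: X {2,4,5,7,8}->{2,4,5}; U {3,4,5,6,8}->{3,4,5,6}; Y {4,7,8}->{7,8}
Constraint 3 (Y < U) on D(Y)={7,8} D(U)={3,4,5,6}: Y {7,8}->{}; U {3,4,5,6}->{}
Constraint 4 (V + X = U) on D(V)={2,5,6,7,8} D(X)={2,4,5} D(U)={}: V {2,5,6,7,8}->{}; X {2,4,5}->{}
So after all 4 constraints: D(V) = {}

Answer: {}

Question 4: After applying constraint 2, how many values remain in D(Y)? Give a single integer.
Answer: 2

Derivation:
Constraint 1 (V != X) on D(V)={2,5,6,7,8} D(X)={2,4,5,7,8}: no change
Constraint 2 (X + U = Y) on D(X)={2,4,5,7,8} D(U)={3,4,5,6,8} D(Y)={4,7,8}: X {2,4,5,7,8}->{2,4,5}; U {3,4,5,6,8}->{3,4,5,6}; Y {4,7,8}->{7,8}
So after constraint 2: D(Y)={7,8}, size = 2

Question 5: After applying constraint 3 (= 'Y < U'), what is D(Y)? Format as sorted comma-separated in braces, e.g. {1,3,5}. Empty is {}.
Constraint 1 (V != X) on D(V)={2,5,6,7,8} D(X)={2,4,5,7,8}: no change
Constraint 2 (X + U = Y) on D(X)={2,4,5,7,8} D(U)={3,4,5,6,8} D(Y)={4,7,8}: X {2,4,5,7,8}->{2,4,5}; U {3,4,5,6,8}->{3,4,5,6}; Y {4,7,8}->{7,8}
Constraint 3 (Y < U) on D(Y)={7,8} D(U)={3,4,5,6}: Y {7,8}->{}; U {3,4,5,6}->{}
So after constraint 3: D(Y) = {}

Answer: {}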